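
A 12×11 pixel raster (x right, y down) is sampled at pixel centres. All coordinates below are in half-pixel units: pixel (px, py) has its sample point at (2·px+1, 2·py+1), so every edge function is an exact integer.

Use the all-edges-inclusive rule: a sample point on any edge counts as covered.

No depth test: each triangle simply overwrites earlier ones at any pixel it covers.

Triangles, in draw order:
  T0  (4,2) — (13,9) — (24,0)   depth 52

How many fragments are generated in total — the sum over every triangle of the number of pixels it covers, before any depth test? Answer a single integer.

T0:
  2·area = 158  (B↔C swapped to make it positive)
  edge (4, 2)→(24, 0): d=(20,-2) inclusive
  edge (24, 0)→(13, 9): d=(-11,9) inclusive
  edge (13, 9)→(4, 2): d=(-9,-7) inclusive
    (7,0)@(15, 1): e=[2,70,86] → █
    (8,0)@(17, 1): e=[6,52,100] → █
    (9,0)@(19, 1): e=[10,34,114] → █
    (10,0)@(21, 1): e=[14,16,128] → █
    (11,0)@(23, 1): e=[18,-2,142] → ·
    (3,1)@(7, 3): e=[26,120,12] → █
    (4,1)@(9, 3): e=[30,102,26] → █
    (5,1)@(11, 3): e=[34,84,40] → █
    (6,1)@(13, 3): e=[38,66,54] → █
    (10,1)@(21, 3): e=[54,-6,110] → ·
    (3,2)@(7, 5): e=[66,98,-6] → ·
    (4,2)@(9, 5): e=[70,80,8] → █
    (6,4)@(13, 9): e=[158,0,0] → █  [on edge]
  covered (20 px):
    · · · · · · · █ █ █ █ ·
    · · · █ █ █ █ █ █ █ · ·
    · · · · █ █ █ █ █ · · ·
    · · · · · █ █ █ · · · ·
    · · · · · · █ · · · · ·
    · · · · · · · · · · · ·
    · · · · · · · · · · · ·
    · · · · · · · · · · · ·
    · · · · · · · · · · · ·
    · · · · · · · · · · · ·
    · · · · · · · · · · · ·

Final: 20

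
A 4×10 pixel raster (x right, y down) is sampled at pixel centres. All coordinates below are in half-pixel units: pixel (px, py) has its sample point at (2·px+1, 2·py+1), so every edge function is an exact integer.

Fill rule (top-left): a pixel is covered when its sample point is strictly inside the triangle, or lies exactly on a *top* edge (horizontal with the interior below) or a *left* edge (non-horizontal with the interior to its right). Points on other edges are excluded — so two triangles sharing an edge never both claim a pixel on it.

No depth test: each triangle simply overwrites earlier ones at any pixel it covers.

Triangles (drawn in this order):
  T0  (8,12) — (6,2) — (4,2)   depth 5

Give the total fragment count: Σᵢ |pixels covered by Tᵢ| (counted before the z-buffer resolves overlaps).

T0:
  2·area = 20  (B↔C swapped to make it positive)
  edge (8, 12)→(4, 2): d=(-4,-10) top-left  bias=+0
  edge (4, 2)→(6, 2): d=(2,0) top-left  bias=+0
  edge (6, 2)→(8, 12): d=(2,10) right/bottom  bias=-1
    (2,1)@(5, 3): e=[6,2,12] → #
    (3,1)@(7, 3): e=[26,2,-8] → ·
    (2,2)@(5, 5): e=[-2,6,16] → ·
    (3,3)@(7, 7): e=[10,10,0] → ·  [on edge]
    (3,4)@(7, 9): e=[2,14,4] → #
    (3,5)@(7, 11): e=[-6,18,8] → ·
  covered (2 px):
    · · · ·
    · · # ·
    · · · ·
    · · · ·
    · · · #
    · · · ·
    · · · ·
    · · · ·
    · · · ·
    · · · ·

Final: 2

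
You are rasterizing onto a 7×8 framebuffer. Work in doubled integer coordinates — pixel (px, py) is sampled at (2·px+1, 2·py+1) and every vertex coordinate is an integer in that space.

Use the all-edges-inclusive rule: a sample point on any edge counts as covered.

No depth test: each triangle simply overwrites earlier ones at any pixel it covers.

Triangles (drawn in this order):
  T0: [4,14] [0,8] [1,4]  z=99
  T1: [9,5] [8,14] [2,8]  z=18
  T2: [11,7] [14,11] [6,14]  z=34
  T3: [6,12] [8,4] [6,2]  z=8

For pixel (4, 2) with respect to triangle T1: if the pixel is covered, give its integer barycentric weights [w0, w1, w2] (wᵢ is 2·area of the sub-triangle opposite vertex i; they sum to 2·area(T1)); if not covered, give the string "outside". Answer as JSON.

T0:
  2·area = 22
  edge (4, 14)→(0, 8): d=(-4,-6) inclusive
  edge (0, 8)→(1, 4): d=(1,-4) inclusive
  edge (1, 4)→(4, 14): d=(3,10) inclusive
    (0,2)@(1, 5): e=[18,1,3] → █
    (1,2)@(3, 5): e=[30,9,-17] → ·
    (0,3)@(1, 7): e=[10,3,9] → █
    (1,3)@(3, 7): e=[22,11,-11] → ·
    (0,4)@(1, 9): e=[2,5,15] → █
    (1,4)@(3, 9): e=[14,13,-5] → ·
    (0,5)@(1, 11): e=[-6,7,21] → ·
    (1,5)@(3, 11): e=[6,15,1] → █
    (2,5)@(5, 11): e=[18,23,-19] → ·
    (1,6)@(3, 13): e=[-2,17,7] → ·
  covered (4 px):
    · · · · · · ·
    · · · · · · ·
    █ · · · · · ·
    █ · · · · · ·
    █ · · · · · ·
    · █ · · · · ·
    · · · · · · ·
    · · · · · · ·
T1:
  2·area = 60
  edge (9, 5)→(8, 14): d=(-1,9) inclusive
  edge (8, 14)→(2, 8): d=(-6,-6) inclusive
  edge (2, 8)→(9, 5): d=(7,-3) inclusive
    (4,2)@(9, 5): e=[0,60,0] → █  [on edge]
    (5,2)@(11, 5): e=[-18,72,6] → ·
    (0,3)@(1, 7): e=[70,0,-10] → ·  [on edge]
    (2,3)@(5, 7): e=[34,24,2] → █
    (3,3)@(7, 7): e=[16,36,8] → █
    (4,3)@(9, 7): e=[-2,48,14] → ·
    (1,4)@(3, 9): e=[50,0,10] → █  [on edge]
    (4,4)@(9, 9): e=[-4,36,28] → ·
    (1,5)@(3, 11): e=[48,-12,24] → ·
    (2,5)@(5, 11): e=[30,0,30] → █  [on edge]
    (4,5)@(9, 11): e=[-6,24,42] → ·
    (2,6)@(5, 13): e=[28,-12,44] → ·
    (3,6)@(7, 13): e=[10,0,50] → █  [on edge]
    (4,7)@(9, 15): e=[-10,0,70] → ·  [on edge]
  covered (9 px):
    · · · · · · ·
    · · · · · · ·
    · · · · █ · ·
    · · █ █ · · ·
    · █ █ █ · · ·
    · · █ █ · · ·
    · · · █ · · ·
    · · · · · · ·
T2:
  2·area = 41
  edge (11, 7)→(14, 11): d=(3,4) inclusive
  edge (14, 11)→(6, 14): d=(-8,3) inclusive
  edge (6, 14)→(11, 7): d=(5,-7) inclusive
    (5,3)@(11, 7): e=[0,41,0] → █  [on edge]
    (6,3)@(13, 7): e=[-8,35,14] → ·
    (5,4)@(11, 9): e=[6,25,10] → █
    (6,4)@(13, 9): e=[-2,19,24] → ·
    (4,5)@(9, 11): e=[20,15,6] → █
    (6,5)@(13, 11): e=[4,3,34] → █
    (3,6)@(7, 13): e=[34,5,2] → █
    (4,6)@(9, 13): e=[26,-1,16] → ·
    (5,6)@(11, 13): e=[18,-7,30] → ·
    (6,6)@(13, 13): e=[10,-13,44] → ·
    (3,7)@(7, 15): e=[40,-11,12] → ·
  covered (6 px):
    · · · · · · ·
    · · · · · · ·
    · · · · · · ·
    · · · · · █ ·
    · · · · · █ ·
    · · · · █ █ █
    · · · █ · · ·
    · · · · · · ·
T3:
  2·area = 20  (B↔C swapped to make it positive)
  edge (6, 12)→(6, 2): d=(0,-10) inclusive
  edge (6, 2)→(8, 4): d=(2,2) inclusive
  edge (8, 4)→(6, 12): d=(-2,8) inclusive
    (2,0)@(5, 1): e=[-10,0,30] → ·  [on edge]
    (3,1)@(7, 3): e=[10,0,10] → █  [on edge]
    (4,1)@(9, 3): e=[30,-4,-6] → ·
    (3,2)@(7, 5): e=[10,4,6] → █
    (4,2)@(9, 5): e=[30,0,-10] → ·  [on edge]
    (3,3)@(7, 7): e=[10,8,2] → █
    (4,3)@(9, 7): e=[30,4,-14] → ·
    (5,3)@(11, 7): e=[50,0,-30] → ·  [on edge]
    (3,4)@(7, 9): e=[10,12,-2] → ·
    (6,4)@(13, 9): e=[70,0,-50] → ·  [on edge]
  covered (3 px):
    · · · · · · ·
    · · · █ · · ·
    · · · █ · · ·
    · · · █ · · ·
    · · · · · · ·
    · · · · · · ·
    · · · · · · ·
    · · · · · · ·

Answer: [60,0,0]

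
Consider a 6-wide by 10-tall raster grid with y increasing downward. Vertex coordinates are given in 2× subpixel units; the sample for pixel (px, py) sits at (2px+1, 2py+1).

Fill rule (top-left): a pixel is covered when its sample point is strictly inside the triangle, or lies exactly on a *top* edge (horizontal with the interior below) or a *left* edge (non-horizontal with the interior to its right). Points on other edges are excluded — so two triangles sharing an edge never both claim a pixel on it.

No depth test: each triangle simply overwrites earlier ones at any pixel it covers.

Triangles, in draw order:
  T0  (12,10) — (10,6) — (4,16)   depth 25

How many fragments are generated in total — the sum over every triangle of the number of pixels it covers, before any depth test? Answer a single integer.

T0:
  2·area = 44  (B↔C swapped to make it positive)
  edge (12, 10)→(4, 16): d=(-8,6) right/bottom  bias=-1
  edge (4, 16)→(10, 6): d=(6,-10) top-left  bias=+0
  edge (10, 6)→(12, 10): d=(2,4) right/bottom  bias=-1
    (4,4)@(9, 9): e=[26,8,10] → #
    (5,4)@(11, 9): e=[14,28,2] → #
    (3,5)@(7, 11): e=[22,0,22] → #  [on edge]
    (5,5)@(11, 11): e=[-2,40,6] → ·
    (3,6)@(7, 13): e=[6,12,26] → #
    (4,6)@(9, 13): e=[-6,32,18] → ·
    (2,7)@(5, 15): e=[2,4,38] → #
    (3,7)@(7, 15): e=[-10,24,30] → ·
    (2,8)@(5, 17): e=[-14,16,42] → ·
  covered (6 px):
    · · · · · ·
    · · · · · ·
    · · · · · ·
    · · · · · ·
    · · · · # #
    · · · # # ·
    · · · # · ·
    · · # · · ·
    · · · · · ·
    · · · · · ·

Final: 6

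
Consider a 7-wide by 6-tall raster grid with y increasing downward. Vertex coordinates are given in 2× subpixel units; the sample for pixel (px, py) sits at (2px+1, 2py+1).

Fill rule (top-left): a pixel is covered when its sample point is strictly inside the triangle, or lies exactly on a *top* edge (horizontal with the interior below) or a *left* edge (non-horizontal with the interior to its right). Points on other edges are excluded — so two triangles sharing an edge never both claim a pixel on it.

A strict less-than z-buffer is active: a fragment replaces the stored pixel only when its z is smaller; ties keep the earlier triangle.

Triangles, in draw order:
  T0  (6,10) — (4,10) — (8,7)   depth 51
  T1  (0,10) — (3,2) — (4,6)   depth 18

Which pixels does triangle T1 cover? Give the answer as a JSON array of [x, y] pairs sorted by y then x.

T0:
  2·area = 6
  edge (6, 10)→(4, 10): d=(-2,0) right/bottom  bias=-1
  edge (4, 10)→(8, 7): d=(4,-3) top-left  bias=+0
  edge (8, 7)→(6, 10): d=(-2,3) right/bottom  bias=-1
  covered (0 px):
    · · · · · · ·
    · · · · · · ·
    · · · · · · ·
    · · · · · · ·
    · · · · · · ·
    · · · · · · ·
T1:
  2·area = 20
  edge (0, 10)→(3, 2): d=(3,-8) top-left  bias=+0
  edge (3, 2)→(4, 6): d=(1,4) right/bottom  bias=-1
  edge (4, 6)→(0, 10): d=(-4,4) right/bottom  bias=-1
    (4,0)@(9, 1): e=[45,-25,0] → ·  [on edge]
    (1,1)@(3, 3): e=[3,1,16] → █
    (2,1)@(5, 3): e=[19,-7,8] → ·
    (3,1)@(7, 3): e=[35,-15,0] → ·  [on edge]
    (1,2)@(3, 5): e=[9,3,8] → █
    (2,2)@(5, 5): e=[25,-5,0] → ·  [on edge]
    (1,3)@(3, 7): e=[15,5,0] → ·  [on edge]
    (0,4)@(1, 9): e=[5,15,0] → ·  [on edge]
  covered (2 px):
    · · · · · · ·
    · █ · · · · ·
    · █ · · · · ·
    · · · · · · ·
    · · · · · · ·
    · · · · · · ·

Answer: [[1,1],[1,2]]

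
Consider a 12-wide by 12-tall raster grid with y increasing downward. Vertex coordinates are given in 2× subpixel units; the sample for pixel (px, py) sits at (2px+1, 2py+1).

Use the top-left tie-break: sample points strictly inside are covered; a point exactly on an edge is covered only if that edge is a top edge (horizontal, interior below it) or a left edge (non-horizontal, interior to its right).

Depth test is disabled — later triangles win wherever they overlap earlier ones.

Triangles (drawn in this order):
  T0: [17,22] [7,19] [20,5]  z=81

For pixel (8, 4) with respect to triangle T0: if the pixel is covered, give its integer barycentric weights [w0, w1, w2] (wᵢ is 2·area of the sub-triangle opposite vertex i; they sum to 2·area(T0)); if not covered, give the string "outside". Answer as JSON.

T0:
  2·area = 179
  edge (17, 22)→(7, 19): d=(-10,-3) top-left  bias=+0
  edge (7, 19)→(20, 5): d=(13,-14) top-left  bias=+0
  edge (20, 5)→(17, 22): d=(-3,17) right/bottom  bias=-1
    (9,3)@(19, 7): e=[156,12,11] → #
    (10,3)@(21, 7): e=[162,40,-23] → ·
    (8,4)@(17, 9): e=[130,10,39] → #
    (10,4)@(21, 9): e=[142,66,-29] → ·
    (7,5)@(15, 11): e=[104,8,67] → #
    (9,5)@(19, 11): e=[116,64,-1] → ·
    (6,6)@(13, 13): e=[78,6,95] → #
    (9,6)@(19, 13): e=[96,90,-7] → ·
    (5,7)@(11, 15): e=[52,4,123] → #
    (9,7)@(19, 15): e=[76,116,-13] → ·
    (4,8)@(9, 17): e=[26,2,151] → #
    (9,8)@(19, 17): e=[56,142,-19] → ·
    (3,9)@(7, 19): e=[0,0,179] → #  [on edge]
  covered (25 px):
    · · · · · · · · · · · ·
    · · · · · · · · · · · ·
    · · · · · · · · · · · ·
    · · · · · · · · · # · ·
    · · · · · · · · # # · ·
    · · · · · · · # # · · ·
    · · · · · · # # # · · ·
    · · · · · # # # # · · ·
    · · · · # # # # # · · ·
    · · · # # # # # # · · ·
    · · · · · · · # # · · ·
    · · · · · · · · · · · ·

Final: [10,39,130]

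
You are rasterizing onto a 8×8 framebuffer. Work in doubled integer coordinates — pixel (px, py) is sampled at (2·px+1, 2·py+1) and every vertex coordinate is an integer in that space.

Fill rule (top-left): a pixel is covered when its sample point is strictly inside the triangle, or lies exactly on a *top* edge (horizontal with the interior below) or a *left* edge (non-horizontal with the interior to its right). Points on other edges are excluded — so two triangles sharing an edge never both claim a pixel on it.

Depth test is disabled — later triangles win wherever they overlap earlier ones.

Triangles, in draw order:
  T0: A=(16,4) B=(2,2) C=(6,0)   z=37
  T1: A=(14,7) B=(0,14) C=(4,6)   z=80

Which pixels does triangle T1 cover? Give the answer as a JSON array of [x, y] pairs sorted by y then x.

T0:
  2·area = 36
  edge (16, 4)→(2, 2): d=(-14,-2) top-left  bias=+0
  edge (2, 2)→(6, 0): d=(4,-2) top-left  bias=+0
  edge (6, 0)→(16, 4): d=(10,4) right/bottom  bias=-1
    (2,0)@(5, 1): e=[20,2,14] → █
    (3,0)@(7, 1): e=[24,6,6] → █
    (4,0)@(9, 1): e=[28,10,-2] → ·
    (2,1)@(5, 3): e=[-8,10,34] → ·
    (3,1)@(7, 3): e=[-4,14,26] → ·
    (4,1)@(9, 3): e=[0,18,18] → █  [on edge]
    (5,1)@(11, 3): e=[4,22,10] → █
    (6,1)@(13, 3): e=[8,26,2] → █
    (7,1)@(15, 3): e=[12,30,-6] → ·
    (4,2)@(9, 5): e=[-28,26,38] → ·
    (5,2)@(11, 5): e=[-24,30,30] → ·
    (6,2)@(13, 5): e=[-20,34,22] → ·
  covered (5 px):
    · · █ █ · · · ·
    · · · · █ █ █ ·
    · · · · · · · ·
    · · · · · · · ·
    · · · · · · · ·
    · · · · · · · ·
    · · · · · · · ·
    · · · · · · · ·
T1:
  2·area = 84
  edge (14, 7)→(0, 14): d=(-14,7) right/bottom  bias=-1
  edge (0, 14)→(4, 6): d=(4,-8) top-left  bias=+0
  edge (4, 6)→(14, 7): d=(10,1) right/bottom  bias=-1
    (2,3)@(5, 7): e=[63,12,9] → █
    (3,3)@(7, 7): e=[49,28,7] → █
    (4,3)@(9, 7): e=[35,44,5] → █
    (5,3)@(11, 7): e=[21,60,3] → █
    (6,3)@(13, 7): e=[7,76,1] → █
    (7,3)@(15, 7): e=[-7,92,-1] → ·
    (1,4)@(3, 9): e=[49,4,31] → █
    (5,4)@(11, 9): e=[-7,68,23] → ·
    (6,4)@(13, 9): e=[-21,84,21] → ·
    (1,5)@(3, 11): e=[21,12,51] → █
    (3,5)@(7, 11): e=[-7,44,47] → ·
    (4,5)@(9, 11): e=[-21,60,45] → ·
  covered (12 px):
    · · · · · · · ·
    · · · · · · · ·
    · · · · · · · ·
    · · █ █ █ █ █ ·
    · █ █ █ █ · · ·
    · █ █ · · · · ·
    █ · · · · · · ·
    · · · · · · · ·

Result: [[2,3],[3,3],[4,3],[5,3],[6,3],[1,4],[2,4],[3,4],[4,4],[1,5],[2,5],[0,6]]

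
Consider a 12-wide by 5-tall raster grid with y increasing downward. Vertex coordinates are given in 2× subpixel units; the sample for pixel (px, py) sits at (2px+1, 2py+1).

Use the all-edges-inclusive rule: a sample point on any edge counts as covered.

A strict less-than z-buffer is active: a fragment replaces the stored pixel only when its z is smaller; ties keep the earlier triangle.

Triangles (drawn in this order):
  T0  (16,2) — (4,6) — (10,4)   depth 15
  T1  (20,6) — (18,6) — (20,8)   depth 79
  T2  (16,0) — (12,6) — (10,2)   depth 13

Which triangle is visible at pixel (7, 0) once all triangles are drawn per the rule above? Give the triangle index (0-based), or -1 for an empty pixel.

T0:
  degenerate (2·area = 0) — covers nothing
T1:
  2·area = 4  (B↔C swapped to make it positive)
  edge (20, 6)→(20, 8): d=(0,2) inclusive
  edge (20, 8)→(18, 6): d=(-2,-2) inclusive
  edge (18, 6)→(20, 6): d=(2,0) inclusive
    (6,0)@(13, 1): e=[14,0,-10] → ·  [on edge]
    (7,1)@(15, 3): e=[10,0,-6] → ·  [on edge]
    (8,2)@(17, 5): e=[6,0,-2] → ·  [on edge]
    (9,3)@(19, 7): e=[2,0,2] → █  [on edge]
    (10,3)@(21, 7): e=[-2,4,2] → ·
    (9,4)@(19, 9): e=[2,-4,6] → ·
    (10,4)@(21, 9): e=[-2,0,6] → ·  [on edge]
  covered (1 px):
    · · · · · · · · · · · ·
    · · · · · · · · · · · ·
    · · · · · · · · · · · ·
    · · · · · · · · · █ · ·
    · · · · · · · · · · · ·
T2:
  2·area = 28
  edge (16, 0)→(12, 6): d=(-4,6) inclusive
  edge (12, 6)→(10, 2): d=(-2,-4) inclusive
  edge (10, 2)→(16, 0): d=(6,-2) inclusive
    (6,0)@(13, 1): e=[14,14,0] → █  [on edge]
    (7,0)@(15, 1): e=[2,22,4] → █
    (8,0)@(17, 1): e=[-10,30,8] → ·
    (3,1)@(7, 3): e=[42,-14,0] → ·  [on edge]
    (5,1)@(11, 3): e=[18,2,8] → █
    (7,1)@(15, 3): e=[-6,18,16] → ·
    (0,2)@(1, 5): e=[70,-42,0] → ·  [on edge]
    (5,2)@(11, 5): e=[10,-2,20] → ·
    (6,2)@(13, 5): e=[-2,6,24] → ·
  covered (4 px):
    · · · · · · █ █ · · · ·
    · · · · · █ █ · · · · ·
    · · · · · · · · · · · ·
    · · · · · · · · · · · ·
    · · · · · · · · · · · ·

Z-buffer (winner per pixel, '.' = empty):
  . . . . . . 2 2 . . . .
  . . . . . 2 2 . . . . .
  . . . . . . . . . . . .
  . . . . . . . . . 1 . .
  . . . . . . . . . . . .

Final: 2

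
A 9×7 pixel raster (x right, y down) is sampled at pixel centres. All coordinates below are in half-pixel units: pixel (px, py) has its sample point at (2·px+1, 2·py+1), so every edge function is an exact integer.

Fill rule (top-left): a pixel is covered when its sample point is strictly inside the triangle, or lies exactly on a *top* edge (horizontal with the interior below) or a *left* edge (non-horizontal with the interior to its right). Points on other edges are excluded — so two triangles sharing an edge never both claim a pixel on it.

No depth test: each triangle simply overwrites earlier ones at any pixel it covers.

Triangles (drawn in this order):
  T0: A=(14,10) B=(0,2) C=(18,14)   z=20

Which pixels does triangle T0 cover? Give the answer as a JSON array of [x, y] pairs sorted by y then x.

T0:
  2·area = 24  (B↔C swapped to make it positive)
  edge (14, 10)→(18, 14): d=(4,4) right/bottom  bias=-1
  edge (18, 14)→(0, 2): d=(-18,-12) top-left  bias=+0
  edge (0, 2)→(14, 10): d=(14,8) right/bottom  bias=-1
    (2,0)@(5, 1): e=[0,78,-54] → .  [on edge]
    (3,1)@(7, 3): e=[0,66,-42] → .  [on edge]
    (2,2)@(5, 5): e=[16,6,2] → X
    (3,2)@(7, 5): e=[8,30,-14] → .
    (4,2)@(9, 5): e=[0,54,-30] → .  [on edge]
    (2,3)@(5, 7): e=[24,-30,30] → .
    (5,3)@(11, 7): e=[0,42,-18] → .  [on edge]
    (5,4)@(11, 9): e=[8,6,10] → X
    (6,4)@(13, 9): e=[0,30,-6] → .  [on edge]
    (5,5)@(11, 11): e=[16,-30,38] → .
    (7,5)@(15, 11): e=[0,18,6] → .  [on edge]
    (8,6)@(17, 13): e=[0,6,18] → .  [on edge]
  covered (2 px):
    . . . . . . . . .
    . . . . . . . . .
    . . X . . . . . .
    . . . . . . . . .
    . . . . . X . . .
    . . . . . . . . .
    . . . . . . . . .

Answer: [[2,2],[5,4]]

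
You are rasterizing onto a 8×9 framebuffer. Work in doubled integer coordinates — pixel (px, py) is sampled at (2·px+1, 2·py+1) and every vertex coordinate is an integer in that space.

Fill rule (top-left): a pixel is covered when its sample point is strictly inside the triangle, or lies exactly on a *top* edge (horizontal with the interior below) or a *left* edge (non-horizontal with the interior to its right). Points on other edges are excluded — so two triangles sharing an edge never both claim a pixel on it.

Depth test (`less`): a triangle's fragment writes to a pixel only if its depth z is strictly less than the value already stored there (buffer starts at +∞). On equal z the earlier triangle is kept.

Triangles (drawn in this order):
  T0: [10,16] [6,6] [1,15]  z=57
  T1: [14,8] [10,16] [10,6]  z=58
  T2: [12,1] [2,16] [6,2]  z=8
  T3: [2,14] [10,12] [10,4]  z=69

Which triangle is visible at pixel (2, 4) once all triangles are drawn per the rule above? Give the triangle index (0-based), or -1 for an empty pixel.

T0:
  2·area = 86  (B↔C swapped to make it positive)
  edge (10, 16)→(1, 15): d=(-9,-1) top-left  bias=+0
  edge (1, 15)→(6, 6): d=(5,-9) top-left  bias=+0
  edge (6, 6)→(10, 16): d=(4,10) right/bottom  bias=-1
    (2,4)@(5, 9): e=[58,6,22] → X
    (3,4)@(7, 9): e=[60,24,2] → X
    (4,4)@(9, 9): e=[62,42,-18] → .
    (2,5)@(5, 11): e=[40,16,30] → X
    (4,5)@(9, 11): e=[44,52,-10] → .
    (1,6)@(3, 13): e=[20,8,58] → X
    (4,6)@(9, 13): e=[26,62,-2] → .
    (0,7)@(1, 15): e=[0,0,86] → X  [on edge]
    (4,7)@(9, 15): e=[8,72,6] → X
    (5,7)@(11, 15): e=[10,90,-14] → .
    (0,8)@(1, 17): e=[-18,10,94] → .
    (1,8)@(3, 17): e=[-16,28,74] → .
  covered (12 px):
    . . . . . . . .
    . . . . . . . .
    . . . . . . . .
    . . . . . . . .
    . . X X . . . .
    . . X X . . . .
    . X X X . . . .
    X X X X X . . .
    . . . . . . . .
T1:
  2·area = 40
  edge (14, 8)→(10, 16): d=(-4,8) right/bottom  bias=-1
  edge (10, 16)→(10, 6): d=(0,-10) top-left  bias=+0
  edge (10, 6)→(14, 8): d=(4,2) right/bottom  bias=-1
    (5,3)@(11, 7): e=[28,10,2] → X
    (6,3)@(13, 7): e=[12,30,-2] → .
    (5,4)@(11, 9): e=[20,10,10] → X
    (6,4)@(13, 9): e=[4,30,6] → X
    (7,4)@(15, 9): e=[-12,50,2] → .
    (5,5)@(11, 11): e=[12,10,18] → X
    (6,5)@(13, 11): e=[-4,30,14] → .
    (5,6)@(11, 13): e=[4,10,26] → X
    (6,6)@(13, 13): e=[-12,30,22] → .
    (5,7)@(11, 15): e=[-4,10,34] → .
  covered (5 px):
    . . . . . . . .
    . . . . . . . .
    . . . . . . . .
    . . . . . X . .
    . . . . . X X .
    . . . . . X . .
    . . . . . X . .
    . . . . . . . .
    . . . . . . . .
T2:
  2·area = 80
  edge (12, 1)→(2, 16): d=(-10,15) right/bottom  bias=-1
  edge (2, 16)→(6, 2): d=(4,-14) top-left  bias=+0
  edge (6, 2)→(12, 1): d=(6,-1) top-left  bias=+0
    (3,1)@(7, 3): e=[55,18,7] → X
    (4,1)@(9, 3): e=[25,46,9] → X
    (5,1)@(11, 3): e=[-5,74,11] → .
    (3,2)@(7, 5): e=[35,26,19] → X
    (5,2)@(11, 5): e=[-25,82,23] → .
    (2,3)@(5, 7): e=[45,6,29] → X
    (4,3)@(9, 7): e=[-15,62,33] → .
    (2,4)@(5, 9): e=[25,14,41] → X
    (3,4)@(7, 9): e=[-5,42,43] → .
    (2,5)@(5, 11): e=[5,22,53] → X
    (3,5)@(7, 11): e=[-25,50,55] → .
    (1,6)@(3, 13): e=[15,2,63] → X
  covered (9 px):
    . . . . . . . .
    . . . X X . . .
    . . . X X . . .
    . . X X . . . .
    . . X . . . . .
    . . X . . . . .
    . X . . . . . .
    . . . . . . . .
    . . . . . . . .
T3:
  2·area = 64  (B↔C swapped to make it positive)
  edge (2, 14)→(10, 4): d=(8,-10) top-left  bias=+0
  edge (10, 4)→(10, 12): d=(0,8) right/bottom  bias=-1
  edge (10, 12)→(2, 14): d=(-8,2) right/bottom  bias=-1
    (4,3)@(9, 7): e=[14,8,42] → X
    (5,3)@(11, 7): e=[34,-8,38] → .
    (3,4)@(7, 9): e=[10,24,30] → X
    (5,4)@(11, 9): e=[50,-8,22] → .
    (2,5)@(5, 11): e=[6,40,18] → X
    (5,5)@(11, 11): e=[66,-8,6] → .
    (1,6)@(3, 13): e=[2,56,6] → X
    (3,6)@(7, 13): e=[42,24,-2] → .
    (4,6)@(9, 13): e=[62,8,-6] → .
    (1,7)@(3, 15): e=[18,56,-10] → .
    (2,7)@(5, 15): e=[38,40,-14] → .
  covered (8 px):
    . . . . . . . .
    . . . . . . . .
    . . . . . . . .
    . . . . X . . .
    . . . X X . . .
    . . X X X . . .
    . X X . . . . .
    . . . . . . . .
    . . . . . . . .

Z-buffer (winner per pixel, '.' = empty):
  . . . . . . . .
  . . . 2 2 . . .
  . . . 2 2 . . .
  . . 2 2 3 1 . .
  . . 2 0 3 1 1 .
  . . 2 0 3 1 . .
  . 2 0 0 . 1 . .
  0 0 0 0 0 . . .
  . . . . . . . .

Answer: 2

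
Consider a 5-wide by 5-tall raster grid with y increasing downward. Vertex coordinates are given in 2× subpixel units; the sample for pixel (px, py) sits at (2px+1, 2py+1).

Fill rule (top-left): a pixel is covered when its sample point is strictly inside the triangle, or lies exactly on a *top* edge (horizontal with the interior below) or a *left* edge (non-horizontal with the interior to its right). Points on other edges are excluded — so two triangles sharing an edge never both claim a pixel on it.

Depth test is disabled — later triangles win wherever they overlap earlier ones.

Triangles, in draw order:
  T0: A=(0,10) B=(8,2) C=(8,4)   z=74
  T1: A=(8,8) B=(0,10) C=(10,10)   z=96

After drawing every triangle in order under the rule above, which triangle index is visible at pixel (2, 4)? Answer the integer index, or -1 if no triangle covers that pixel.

T0:
  2·area = 16
  edge (0, 10)→(8, 2): d=(8,-8) top-left  bias=+0
  edge (8, 2)→(8, 4): d=(0,2) right/bottom  bias=-1
  edge (8, 4)→(0, 10): d=(-8,6) right/bottom  bias=-1
    (4,0)@(9, 1): e=[0,-2,18] → ·  [on edge]
    (3,1)@(7, 3): e=[0,2,14] → █  [on edge]
    (4,1)@(9, 3): e=[16,-2,2] → ·
    (2,2)@(5, 5): e=[0,6,10] → █  [on edge]
    (3,2)@(7, 5): e=[16,2,-2] → ·
    (1,3)@(3, 7): e=[0,10,6] → █  [on edge]
    (2,3)@(5, 7): e=[16,6,-6] → ·
    (0,4)@(1, 9): e=[0,14,2] → █  [on edge]
    (1,4)@(3, 9): e=[16,10,-10] → ·
  covered (4 px):
    · · · · ·
    · · · █ ·
    · · █ · ·
    · █ · · ·
    █ · · · ·
T1:
  2·area = 20  (B↔C swapped to make it positive)
  edge (8, 8)→(10, 10): d=(2,2) right/bottom  bias=-1
  edge (10, 10)→(0, 10): d=(-10,0) right/bottom  bias=-1
  edge (0, 10)→(8, 8): d=(8,-2) top-left  bias=+0
    (0,0)@(1, 1): e=[0,90,-70] → ·  [on edge]
    (1,1)@(3, 3): e=[0,70,-50] → ·  [on edge]
    (2,2)@(5, 5): e=[0,50,-30] → ·  [on edge]
    (3,3)@(7, 7): e=[0,30,-10] → ·  [on edge]
    (2,4)@(5, 9): e=[8,10,2] → █
    (3,4)@(7, 9): e=[4,10,6] → █
    (4,4)@(9, 9): e=[0,10,10] → ·  [on edge]
  covered (2 px):
    · · · · ·
    · · · · ·
    · · · · ·
    · · · · ·
    · · █ █ ·

Z-buffer (winner per pixel, '.' = empty):
  . . . . .
  . . . 0 .
  . . 0 . .
  . 0 . . .
  0 . 1 1 .

Result: 1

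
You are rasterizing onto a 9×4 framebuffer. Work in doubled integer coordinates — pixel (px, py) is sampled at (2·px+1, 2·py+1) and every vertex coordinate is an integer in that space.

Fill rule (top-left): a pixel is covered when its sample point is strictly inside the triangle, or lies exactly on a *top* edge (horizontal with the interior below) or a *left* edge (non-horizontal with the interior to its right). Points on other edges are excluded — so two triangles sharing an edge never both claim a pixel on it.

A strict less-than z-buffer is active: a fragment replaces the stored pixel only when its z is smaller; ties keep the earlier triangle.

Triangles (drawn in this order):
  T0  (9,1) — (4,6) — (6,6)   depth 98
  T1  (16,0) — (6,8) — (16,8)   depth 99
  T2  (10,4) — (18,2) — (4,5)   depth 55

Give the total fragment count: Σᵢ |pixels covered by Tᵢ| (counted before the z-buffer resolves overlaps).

T0:
  2·area = 10  (B↔C swapped to make it positive)
  edge (9, 1)→(6, 6): d=(-3,5) right/bottom  bias=-1
  edge (6, 6)→(4, 6): d=(-2,0) right/bottom  bias=-1
  edge (4, 6)→(9, 1): d=(5,-5) top-left  bias=+0
    (4,0)@(9, 1): e=[0,10,0] → ·  [on edge]
    (3,1)@(7, 3): e=[4,6,0] → #  [on edge]
    (4,1)@(9, 3): e=[-6,6,10] → ·
    (2,2)@(5, 5): e=[8,2,0] → #  [on edge]
    (3,2)@(7, 5): e=[-2,2,10] → ·
    (1,3)@(3, 7): e=[12,-2,0] → ·  [on edge]
    (2,3)@(5, 7): e=[2,-2,10] → ·
  covered (2 px):
    · · · · · · · · ·
    · · · # · · · · ·
    · · # · · · · · ·
    · · · · · · · · ·
T1:
  2·area = 80  (B↔C swapped to make it positive)
  edge (16, 0)→(16, 8): d=(0,8) right/bottom  bias=-1
  edge (16, 8)→(6, 8): d=(-10,0) right/bottom  bias=-1
  edge (6, 8)→(16, 0): d=(10,-8) top-left  bias=+0
    (7,0)@(15, 1): e=[8,70,2] → #
    (8,0)@(17, 1): e=[-8,70,18] → ·
    (6,1)@(13, 3): e=[24,50,6] → #
    (8,1)@(17, 3): e=[-8,50,38] → ·
    (5,2)@(11, 5): e=[40,30,10] → #
    (8,2)@(17, 5): e=[-8,30,58] → ·
    (4,3)@(9, 7): e=[56,10,14] → #
    (8,3)@(17, 7): e=[-8,10,78] → ·
  covered (10 px):
    · · · · · · · # ·
    · · · · · · # # ·
    · · · · · # # # ·
    · · · · # # # # ·
T2:
  2·area = 4  (B↔C swapped to make it positive)
  edge (10, 4)→(4, 5): d=(-6,1) right/bottom  bias=-1
  edge (4, 5)→(18, 2): d=(14,-3) top-left  bias=+0
  edge (18, 2)→(10, 4): d=(-8,2) right/bottom  bias=-1
  covered (0 px):
    · · · · · · · · ·
    · · · · · · · · ·
    · · · · · · · · ·
    · · · · · · · · ·

Answer: 12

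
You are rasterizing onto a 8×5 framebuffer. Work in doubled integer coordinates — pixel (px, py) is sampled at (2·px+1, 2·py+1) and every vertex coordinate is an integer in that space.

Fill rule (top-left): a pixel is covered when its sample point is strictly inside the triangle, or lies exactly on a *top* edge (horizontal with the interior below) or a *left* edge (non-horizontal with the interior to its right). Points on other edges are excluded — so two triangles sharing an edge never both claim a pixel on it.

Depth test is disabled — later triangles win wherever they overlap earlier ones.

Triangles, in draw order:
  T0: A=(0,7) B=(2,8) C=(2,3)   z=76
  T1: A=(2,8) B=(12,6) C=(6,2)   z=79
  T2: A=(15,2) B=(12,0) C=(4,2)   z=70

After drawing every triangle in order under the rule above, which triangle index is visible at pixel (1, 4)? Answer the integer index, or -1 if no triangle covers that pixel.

T0:
  2·area = 10  (B↔C swapped to make it positive)
  edge (0, 7)→(2, 3): d=(2,-4) top-left  bias=+0
  edge (2, 3)→(2, 8): d=(0,5) right/bottom  bias=-1
  edge (2, 8)→(0, 7): d=(-2,-1) top-left  bias=+0
    (1,0)@(3, 1): e=[0,-5,15] → .  [on edge]
    (0,2)@(1, 5): e=[0,5,5] → X  [on edge]
    (1,2)@(3, 5): e=[8,-5,7] → .
    (0,3)@(1, 7): e=[4,5,1] → X
    (1,3)@(3, 7): e=[12,-5,3] → .
    (0,4)@(1, 9): e=[8,5,-3] → .
  covered (2 px):
    . . . . . . . .
    . . . . . . . .
    X . . . . . . .
    X . . . . . . .
    . . . . . . . .
T1:
  2·area = 52  (B↔C swapped to make it positive)
  edge (2, 8)→(6, 2): d=(4,-6) top-left  bias=+0
  edge (6, 2)→(12, 6): d=(6,4) right/bottom  bias=-1
  edge (12, 6)→(2, 8): d=(-10,2) right/bottom  bias=-1
    (3,1)@(7, 3): e=[10,2,40] → X
    (4,1)@(9, 3): e=[22,-6,36] → .
    (2,2)@(5, 5): e=[6,22,24] → X
    (4,2)@(9, 5): e=[30,6,16] → X
    (5,2)@(11, 5): e=[42,-2,12] → .
    (1,3)@(3, 7): e=[2,42,8] → X
    (3,3)@(7, 7): e=[26,26,0] → .  [on edge]
    (4,3)@(9, 7): e=[38,18,-4] → .
    (1,4)@(3, 9): e=[10,54,-12] → .
    (2,4)@(5, 9): e=[22,46,-16] → .
  covered (6 px):
    . . . . . . . .
    . . . X . . . .
    . . X X X . . .
    . X X . . . . .
    . . . . . . . .
T2:
  2·area = 22  (B↔C swapped to make it positive)
  edge (15, 2)→(4, 2): d=(-11,0) right/bottom  bias=-1
  edge (4, 2)→(12, 0): d=(8,-2) top-left  bias=+0
  edge (12, 0)→(15, 2): d=(3,2) right/bottom  bias=-1
    (4,0)@(9, 1): e=[11,2,9] → X
    (5,0)@(11, 1): e=[11,6,5] → X
    (6,0)@(13, 1): e=[11,10,1] → X
    (7,0)@(15, 1): e=[11,14,-3] → .
    (4,1)@(9, 3): e=[-11,18,15] → .
    (5,1)@(11, 3): e=[-11,22,11] → .
    (6,1)@(13, 3): e=[-11,26,7] → .
  covered (3 px):
    . . . . X X X .
    . . . . . . . .
    . . . . . . . .
    . . . . . . . .
    . . . . . . . .

Z-buffer (winner per pixel, '.' = empty):
  . . . . 2 2 2 .
  . . . 1 . . . .
  0 . 1 1 1 . . .
  0 1 1 . . . . .
  . . . . . . . .

Result: -1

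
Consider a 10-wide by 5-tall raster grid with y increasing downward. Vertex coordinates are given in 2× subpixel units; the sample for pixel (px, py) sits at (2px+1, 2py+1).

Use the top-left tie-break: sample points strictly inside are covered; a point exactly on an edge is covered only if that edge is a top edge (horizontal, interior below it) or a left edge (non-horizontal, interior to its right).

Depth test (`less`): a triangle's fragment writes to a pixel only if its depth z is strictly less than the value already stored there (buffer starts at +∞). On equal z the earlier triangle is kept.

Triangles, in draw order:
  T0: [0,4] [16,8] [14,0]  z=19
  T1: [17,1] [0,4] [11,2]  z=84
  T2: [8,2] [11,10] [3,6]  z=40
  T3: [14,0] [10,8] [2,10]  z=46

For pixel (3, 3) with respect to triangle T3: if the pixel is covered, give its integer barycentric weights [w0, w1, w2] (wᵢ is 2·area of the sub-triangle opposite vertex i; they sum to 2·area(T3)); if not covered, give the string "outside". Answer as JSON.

T0:
  2·area = 120  (B↔C swapped to make it positive)
  edge (0, 4)→(14, 0): d=(14,-4) top-left  bias=+0
  edge (14, 0)→(16, 8): d=(2,8) right/bottom  bias=-1
  edge (16, 8)→(0, 4): d=(-16,-4) top-left  bias=+0
    (5,0)@(11, 1): e=[2,26,92] → X
    (6,0)@(13, 1): e=[10,10,100] → X
    (7,0)@(15, 1): e=[18,-6,108] → .
    (2,1)@(5, 3): e=[6,78,36] → X
    (3,1)@(7, 3): e=[14,62,44] → X
    (4,1)@(9, 3): e=[22,46,52] → X
    (7,1)@(15, 3): e=[46,-2,76] → .
    (2,2)@(5, 5): e=[34,82,4] → X
    (7,2)@(15, 5): e=[74,2,44] → X
    (8,2)@(17, 5): e=[82,-14,52] → .
    (2,3)@(5, 7): e=[62,86,-28] → .
    (3,3)@(7, 7): e=[70,70,-20] → .
  covered (15 px):
    . . . . . X X . . .
    . . X X X X X . . .
    . . X X X X X X . .
    . . . . . . X X . .
    . . . . . . . . . .
T1:
  2·area = 1
  edge (17, 1)→(0, 4): d=(-17,3) right/bottom  bias=-1
  edge (0, 4)→(11, 2): d=(11,-2) top-left  bias=+0
  edge (11, 2)→(17, 1): d=(6,-1) top-left  bias=+0
    (8,0)@(17, 1): e=[0,1,0] → .  [on edge]
    (2,1)@(5, 3): e=[2,-1,0] → .  [on edge]
  covered (0 px):
    . . . . . . . . . .
    . . . . . . . . . .
    . . . . . . . . . .
    . . . . . . . . . .
    . . . . . . . . . .
T2:
  2·area = 52
  edge (8, 2)→(11, 10): d=(3,8) right/bottom  bias=-1
  edge (11, 10)→(3, 6): d=(-8,-4) top-left  bias=+0
  edge (3, 6)→(8, 2): d=(5,-4) top-left  bias=+0
    (3,1)@(7, 3): e=[11,40,1] → X
    (4,1)@(9, 3): e=[-5,48,9] → .
    (0,2)@(1, 5): e=[65,0,-13] → .  [on edge]
    (2,2)@(5, 5): e=[33,16,3] → X
    (4,2)@(9, 5): e=[1,32,19] → X
    (5,2)@(11, 5): e=[-15,40,27] → .
    (2,3)@(5, 7): e=[39,0,13] → X  [on edge]
    (5,3)@(11, 7): e=[-9,24,37] → .
    (2,4)@(5, 9): e=[45,-16,23] → .
    (3,4)@(7, 9): e=[29,-8,31] → .
    (4,4)@(9, 9): e=[13,0,39] → X  [on edge]
    (5,4)@(11, 9): e=[-3,8,47] → .
  covered (8 px):
    . . . . . . . . . .
    . . . X . . . . . .
    . . X X X . . . . .
    . . X X X . . . . .
    . . . . X . . . . .
T3:
  2·area = 56
  edge (14, 0)→(10, 8): d=(-4,8) right/bottom  bias=-1
  edge (10, 8)→(2, 10): d=(-8,2) right/bottom  bias=-1
  edge (2, 10)→(14, 0): d=(12,-10) top-left  bias=+0
    (6,0)@(13, 1): e=[4,50,2] → X
    (7,0)@(15, 1): e=[-12,46,22] → .
    (5,1)@(11, 3): e=[12,38,6] → X
    (6,1)@(13, 3): e=[-4,34,26] → .
    (4,2)@(9, 5): e=[20,26,10] → X
    (6,2)@(13, 5): e=[-12,18,50] → .
    (3,3)@(7, 7): e=[28,14,14] → X
    (5,3)@(11, 7): e=[-4,6,54] → .
    (2,4)@(5, 9): e=[36,2,18] → X
    (3,4)@(7, 9): e=[20,-2,38] → .
    (4,4)@(9, 9): e=[4,-6,58] → .
  covered (7 px):
    . . . . . . X . . .
    . . . . . X . . . .
    . . . . X X . . . .
    . . . X X . . . . .
    . . X . . . . . . .

Final: [14,14,28]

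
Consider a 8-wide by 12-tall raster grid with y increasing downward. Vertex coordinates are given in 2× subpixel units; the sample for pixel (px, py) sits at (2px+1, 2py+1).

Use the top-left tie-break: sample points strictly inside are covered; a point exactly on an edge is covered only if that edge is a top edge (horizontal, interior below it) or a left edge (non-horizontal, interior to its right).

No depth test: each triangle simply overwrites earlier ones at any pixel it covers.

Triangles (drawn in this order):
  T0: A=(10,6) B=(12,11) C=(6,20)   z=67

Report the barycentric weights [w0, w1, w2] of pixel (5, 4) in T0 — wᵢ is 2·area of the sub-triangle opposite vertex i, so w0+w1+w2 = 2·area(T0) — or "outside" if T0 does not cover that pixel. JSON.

T0:
  2·area = 48
  edge (10, 6)→(12, 11): d=(2,5) right/bottom  bias=-1
  edge (12, 11)→(6, 20): d=(-6,9) right/bottom  bias=-1
  edge (6, 20)→(10, 6): d=(4,-14) top-left  bias=+0
    (5,4)@(11, 9): e=[1,21,26] → X
    (6,4)@(13, 9): e=[-9,3,54] → .
    (4,5)@(9, 11): e=[15,27,6] → X
    (6,5)@(13, 11): e=[-5,-9,62] → .
    (4,6)@(9, 13): e=[19,15,14] → X
    (5,6)@(11, 13): e=[9,-3,42] → .
    (4,7)@(9, 15): e=[23,3,22] → X
    (5,7)@(11, 15): e=[13,-15,50] → .
    (3,8)@(7, 17): e=[37,9,2] → X
    (4,8)@(9, 17): e=[27,-9,30] → .
    (3,9)@(7, 19): e=[41,-3,10] → .
  covered (6 px):
    . . . . . . . .
    . . . . . . . .
    . . . . . . . .
    . . . . . . . .
    . . . . . X . .
    . . . . X X . .
    . . . . X . . .
    . . . . X . . .
    . . . X . . . .
    . . . . . . . .
    . . . . . . . .
    . . . . . . . .

Result: [21,26,1]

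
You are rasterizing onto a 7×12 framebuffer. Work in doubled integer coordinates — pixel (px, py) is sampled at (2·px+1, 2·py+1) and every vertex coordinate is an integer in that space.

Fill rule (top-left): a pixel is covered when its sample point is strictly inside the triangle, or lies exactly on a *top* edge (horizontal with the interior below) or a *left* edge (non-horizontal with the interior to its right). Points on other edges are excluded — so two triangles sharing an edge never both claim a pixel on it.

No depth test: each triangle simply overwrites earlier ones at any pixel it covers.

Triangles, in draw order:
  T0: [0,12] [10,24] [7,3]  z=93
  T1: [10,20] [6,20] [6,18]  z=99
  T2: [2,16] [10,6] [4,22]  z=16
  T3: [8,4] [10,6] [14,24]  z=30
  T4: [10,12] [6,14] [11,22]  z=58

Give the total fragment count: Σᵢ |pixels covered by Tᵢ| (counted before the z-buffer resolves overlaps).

T0:
  2·area = 174  (B↔C swapped to make it positive)
  edge (0, 12)→(7, 3): d=(7,-9) top-left  bias=+0
  edge (7, 3)→(10, 24): d=(3,21) right/bottom  bias=-1
  edge (10, 24)→(0, 12): d=(-10,-12) top-left  bias=+0
    (3,1)@(7, 3): e=[0,0,174] → ·  [on edge]
    (3,2)@(7, 5): e=[14,6,154] → #
    (4,2)@(9, 5): e=[32,-36,178] → ·
    (2,3)@(5, 7): e=[10,54,110] → #
    (4,3)@(9, 7): e=[46,-30,158] → ·
    (1,4)@(3, 9): e=[6,102,66] → #
    (4,4)@(9, 9): e=[60,-24,138] → ·
    (0,5)@(1, 11): e=[2,150,22] → #
    (4,5)@(9, 11): e=[74,-18,118] → ·
    (0,6)@(1, 13): e=[16,156,2] → #
    (4,6)@(9, 13): e=[88,-12,98] → ·
    (0,7)@(1, 15): e=[30,162,-18] → ·
    (4,8)@(9, 17): e=[116,0,58] → ·  [on edge]
  covered (22 px):
    · · · · · · ·
    · · · · · · ·
    · · · # · · ·
    · · # # · · ·
    · # # # · · ·
    # # # # · · ·
    # # # # · · ·
    · # # # · · ·
    · · # # · · ·
    · · · # # · ·
    · · · · # · ·
    · · · · · · ·
T1:
  2·area = 8
  edge (10, 20)→(6, 20): d=(-4,0) right/bottom  bias=-1
  edge (6, 20)→(6, 18): d=(0,-2) top-left  bias=+0
  edge (6, 18)→(10, 20): d=(4,2) right/bottom  bias=-1
    (3,9)@(7, 19): e=[4,2,2] → #
    (4,9)@(9, 19): e=[4,6,-2] → ·
    (3,10)@(7, 21): e=[-4,2,10] → ·
  covered (1 px):
    · · · · · · ·
    · · · · · · ·
    · · · · · · ·
    · · · · · · ·
    · · · · · · ·
    · · · · · · ·
    · · · · · · ·
    · · · · · · ·
    · · · · · · ·
    · · · # · · ·
    · · · · · · ·
    · · · · · · ·
T2:
  2·area = 68
  edge (2, 16)→(10, 6): d=(8,-10) top-left  bias=+0
  edge (10, 6)→(4, 22): d=(-6,16) right/bottom  bias=-1
  edge (4, 22)→(2, 16): d=(-2,-6) top-left  bias=+0
    (3,5)@(7, 11): e=[10,18,40] → #
    (4,5)@(9, 11): e=[30,-14,52] → ·
    (0,6)@(1, 13): e=[-34,102,0] → ·  [on edge]
    (2,6)@(5, 13): e=[6,38,24] → #
    (4,6)@(9, 13): e=[46,-26,48] → ·
    (1,7)@(3, 15): e=[2,58,8] → #
    (3,7)@(7, 15): e=[42,-6,32] → ·
    (1,8)@(3, 17): e=[18,46,4] → #
    (3,8)@(7, 17): e=[58,-18,28] → ·
    (1,9)@(3, 19): e=[34,34,0] → #  [on edge]
    (3,9)@(7, 19): e=[74,-30,24] → ·
    (1,10)@(3, 21): e=[50,22,-4] → ·
  covered (9 px):
    · · · · · · ·
    · · · · · · ·
    · · · · · · ·
    · · · · · · ·
    · · · · · · ·
    · · · # · · ·
    · · # # · · ·
    · # # · · · ·
    · # # · · · ·
    · # # · · · ·
    · · · · · · ·
    · · · · · · ·
T3:
  2·area = 28
  edge (8, 4)→(10, 6): d=(2,2) right/bottom  bias=-1
  edge (10, 6)→(14, 24): d=(4,18) right/bottom  bias=-1
  edge (14, 24)→(8, 4): d=(-6,-20) top-left  bias=+0
    (2,0)@(5, 1): e=[0,70,-42] → ·  [on edge]
    (3,1)@(7, 3): e=[0,42,-14] → ·  [on edge]
    (4,2)@(9, 5): e=[0,14,14] → ·  [on edge]
    (4,3)@(9, 7): e=[4,22,2] → #
    (5,3)@(11, 7): e=[0,-14,42] → ·  [on edge]
    (4,4)@(9, 9): e=[8,30,-10] → ·
    (6,4)@(13, 9): e=[0,-42,70] → ·  [on edge]
    (5,5)@(11, 11): e=[8,2,18] → #
    (6,5)@(13, 11): e=[4,-34,58] → ·
    (5,6)@(11, 13): e=[12,10,6] → #
    (6,6)@(13, 13): e=[8,-26,46] → ·
    (5,7)@(11, 15): e=[16,18,-6] → ·
  covered (3 px):
    · · · · · · ·
    · · · · · · ·
    · · · · · · ·
    · · · · # · ·
    · · · · · · ·
    · · · · · # ·
    · · · · · # ·
    · · · · · · ·
    · · · · · · ·
    · · · · · · ·
    · · · · · · ·
    · · · · · · ·
T4:
  2·area = 42  (B↔C swapped to make it positive)
  edge (10, 12)→(11, 22): d=(1,10) right/bottom  bias=-1
  edge (11, 22)→(6, 14): d=(-5,-8) top-left  bias=+0
  edge (6, 14)→(10, 12): d=(4,-2) top-left  bias=+0
    (4,6)@(9, 13): e=[11,29,2] → #
    (5,6)@(11, 13): e=[-9,45,6] → ·
    (3,7)@(7, 15): e=[33,3,6] → #
    (5,7)@(11, 15): e=[-7,35,14] → ·
    (3,8)@(7, 17): e=[35,-7,14] → ·
    (4,8)@(9, 17): e=[15,9,18] → #
    (5,8)@(11, 17): e=[-5,25,22] → ·
    (4,9)@(9, 19): e=[17,-1,26] → ·
  covered (4 px):
    · · · · · · ·
    · · · · · · ·
    · · · · · · ·
    · · · · · · ·
    · · · · · · ·
    · · · · · · ·
    · · · · # · ·
    · · · # # · ·
    · · · · # · ·
    · · · · · · ·
    · · · · · · ·
    · · · · · · ·

Result: 39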